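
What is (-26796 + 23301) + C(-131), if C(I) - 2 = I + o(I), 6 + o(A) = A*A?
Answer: 13531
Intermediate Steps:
o(A) = -6 + A² (o(A) = -6 + A*A = -6 + A²)
C(I) = -4 + I + I² (C(I) = 2 + (I + (-6 + I²)) = 2 + (-6 + I + I²) = -4 + I + I²)
(-26796 + 23301) + C(-131) = (-26796 + 23301) + (-4 - 131 + (-131)²) = -3495 + (-4 - 131 + 17161) = -3495 + 17026 = 13531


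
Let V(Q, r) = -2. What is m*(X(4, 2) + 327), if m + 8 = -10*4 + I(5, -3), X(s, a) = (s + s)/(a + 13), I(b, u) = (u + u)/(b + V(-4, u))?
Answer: -49130/3 ≈ -16377.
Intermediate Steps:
I(b, u) = 2*u/(-2 + b) (I(b, u) = (u + u)/(b - 2) = (2*u)/(-2 + b) = 2*u/(-2 + b))
X(s, a) = 2*s/(13 + a) (X(s, a) = (2*s)/(13 + a) = 2*s/(13 + a))
m = -50 (m = -8 + (-10*4 + 2*(-3)/(-2 + 5)) = -8 + (-40 + 2*(-3)/3) = -8 + (-40 + 2*(-3)*(⅓)) = -8 + (-40 - 2) = -8 - 42 = -50)
m*(X(4, 2) + 327) = -50*(2*4/(13 + 2) + 327) = -50*(2*4/15 + 327) = -50*(2*4*(1/15) + 327) = -50*(8/15 + 327) = -50*4913/15 = -49130/3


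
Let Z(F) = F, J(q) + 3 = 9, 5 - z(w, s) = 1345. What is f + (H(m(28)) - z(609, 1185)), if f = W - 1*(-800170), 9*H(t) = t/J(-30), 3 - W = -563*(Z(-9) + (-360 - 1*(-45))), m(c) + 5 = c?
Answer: 33431477/54 ≈ 6.1910e+5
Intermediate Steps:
m(c) = -5 + c
z(w, s) = -1340 (z(w, s) = 5 - 1*1345 = 5 - 1345 = -1340)
J(q) = 6 (J(q) = -3 + 9 = 6)
W = -182409 (W = 3 - (-563)*(-9 + (-360 - 1*(-45))) = 3 - (-563)*(-9 + (-360 + 45)) = 3 - (-563)*(-9 - 315) = 3 - (-563)*(-324) = 3 - 1*182412 = 3 - 182412 = -182409)
H(t) = t/54 (H(t) = (t/6)/9 = t/54)
f = 617761 (f = -182409 - 1*(-800170) = -182409 + 800170 = 617761)
f + (H(m(28)) - z(609, 1185)) = 617761 + ((-5 + 28)/54 - 1*(-1340)) = 617761 + ((1/54)*23 + 1340) = 617761 + (23/54 + 1340) = 617761 + 72383/54 = 33431477/54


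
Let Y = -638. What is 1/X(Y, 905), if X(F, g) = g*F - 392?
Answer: -1/577782 ≈ -1.7308e-6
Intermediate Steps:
X(F, g) = -392 + F*g (X(F, g) = F*g - 392 = -392 + F*g)
1/X(Y, 905) = 1/(-392 - 638*905) = 1/(-392 - 577390) = 1/(-577782) = -1/577782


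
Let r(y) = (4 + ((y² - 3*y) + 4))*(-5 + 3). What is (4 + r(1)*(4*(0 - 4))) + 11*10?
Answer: 306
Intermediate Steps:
r(y) = -16 - 2*y² + 6*y (r(y) = (4 + (4 + y² - 3*y))*(-2) = (8 + y² - 3*y)*(-2) = -16 - 2*y² + 6*y)
(4 + r(1)*(4*(0 - 4))) + 11*10 = (4 + (-16 - 2*1² + 6*1)*(4*(0 - 4))) + 11*10 = (4 + (-16 - 2*1 + 6)*(4*(-4))) + 110 = (4 + (-16 - 2 + 6)*(-16)) + 110 = (4 - 12*(-16)) + 110 = (4 + 192) + 110 = 196 + 110 = 306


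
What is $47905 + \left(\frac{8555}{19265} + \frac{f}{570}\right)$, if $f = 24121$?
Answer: $\frac{105303353533}{2196210} \approx 47948.0$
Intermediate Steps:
$47905 + \left(\frac{8555}{19265} + \frac{f}{570}\right) = 47905 + \left(\frac{8555}{19265} + \frac{24121}{570}\right) = 47905 + \left(8555 \cdot \frac{1}{19265} + 24121 \cdot \frac{1}{570}\right) = 47905 + \left(\frac{1711}{3853} + \frac{24121}{570}\right) = 47905 + \frac{93913483}{2196210} = \frac{105303353533}{2196210}$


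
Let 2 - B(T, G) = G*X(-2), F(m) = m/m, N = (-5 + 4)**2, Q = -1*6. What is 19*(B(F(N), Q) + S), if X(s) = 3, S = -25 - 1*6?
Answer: -209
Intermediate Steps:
S = -31 (S = -25 - 6 = -31)
Q = -6
N = 1 (N = (-1)**2 = 1)
F(m) = 1
B(T, G) = 2 - 3*G (B(T, G) = 2 - G*3 = 2 - 3*G)
19*(B(F(N), Q) + S) = 19*((2 - 3*(-6)) - 31) = 19*((2 + 18) - 31) = 19*(20 - 31) = 19*(-11) = -209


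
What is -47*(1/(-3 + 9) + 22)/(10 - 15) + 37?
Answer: 7361/30 ≈ 245.37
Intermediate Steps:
-47*(1/(-3 + 9) + 22)/(10 - 15) + 37 = -47*(1/6 + 22)/(-5) + 37 = -47*(⅙ + 22)*(-1)/5 + 37 = -6251*(-1)/(6*5) + 37 = -47*(-133/30) + 37 = 6251/30 + 37 = 7361/30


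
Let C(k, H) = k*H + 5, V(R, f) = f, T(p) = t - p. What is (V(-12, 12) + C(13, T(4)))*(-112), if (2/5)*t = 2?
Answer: -3360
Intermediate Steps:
t = 5 (t = (5/2)*2 = 5)
T(p) = 5 - p
C(k, H) = 5 + H*k (C(k, H) = H*k + 5 = 5 + H*k)
(V(-12, 12) + C(13, T(4)))*(-112) = (12 + (5 + (5 - 1*4)*13))*(-112) = (12 + (5 + (5 - 4)*13))*(-112) = (12 + (5 + 1*13))*(-112) = (12 + (5 + 13))*(-112) = (12 + 18)*(-112) = 30*(-112) = -3360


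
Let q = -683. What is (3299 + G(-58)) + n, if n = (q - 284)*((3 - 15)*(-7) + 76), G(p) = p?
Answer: -151479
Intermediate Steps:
n = -154720 (n = (-683 - 284)*((3 - 15)*(-7) + 76) = -967*(-12*(-7) + 76) = -967*(84 + 76) = -967*160 = -154720)
(3299 + G(-58)) + n = (3299 - 58) - 154720 = 3241 - 154720 = -151479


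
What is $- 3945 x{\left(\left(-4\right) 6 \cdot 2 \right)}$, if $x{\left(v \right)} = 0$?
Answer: $0$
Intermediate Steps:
$- 3945 x{\left(\left(-4\right) 6 \cdot 2 \right)} = \left(-3945\right) 0 = 0$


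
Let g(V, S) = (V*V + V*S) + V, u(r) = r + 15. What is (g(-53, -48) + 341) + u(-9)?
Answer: 5647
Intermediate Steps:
u(r) = 15 + r
g(V, S) = V + V² + S*V (g(V, S) = (V² + S*V) + V = V + V² + S*V)
(g(-53, -48) + 341) + u(-9) = (-53*(1 - 48 - 53) + 341) + (15 - 9) = (-53*(-100) + 341) + 6 = (5300 + 341) + 6 = 5641 + 6 = 5647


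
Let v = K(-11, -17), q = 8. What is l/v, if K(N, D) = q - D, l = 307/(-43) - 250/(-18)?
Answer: 2612/9675 ≈ 0.26997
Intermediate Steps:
l = 2612/387 (l = 307*(-1/43) - 250*(-1/18) = -307/43 + 125/9 = 2612/387 ≈ 6.7494)
K(N, D) = 8 - D
v = 25 (v = 8 - 1*(-17) = 8 + 17 = 25)
l/v = (2612/387)/25 = (2612/387)*(1/25) = 2612/9675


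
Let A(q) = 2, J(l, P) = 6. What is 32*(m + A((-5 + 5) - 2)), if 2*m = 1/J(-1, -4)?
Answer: 200/3 ≈ 66.667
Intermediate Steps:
m = 1/12 (m = (1/2)/6 = (1/2)*(1/6) = 1/12 ≈ 0.083333)
32*(m + A((-5 + 5) - 2)) = 32*(1/12 + 2) = 32*(25/12) = 200/3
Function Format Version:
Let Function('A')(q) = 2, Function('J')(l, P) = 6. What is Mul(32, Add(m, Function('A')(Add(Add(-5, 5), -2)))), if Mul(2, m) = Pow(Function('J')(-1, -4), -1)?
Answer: Rational(200, 3) ≈ 66.667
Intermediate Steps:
m = Rational(1, 12) (m = Mul(Rational(1, 2), Pow(6, -1)) = Mul(Rational(1, 2), Rational(1, 6)) = Rational(1, 12) ≈ 0.083333)
Mul(32, Add(m, Function('A')(Add(Add(-5, 5), -2)))) = Mul(32, Add(Rational(1, 12), 2)) = Mul(32, Rational(25, 12)) = Rational(200, 3)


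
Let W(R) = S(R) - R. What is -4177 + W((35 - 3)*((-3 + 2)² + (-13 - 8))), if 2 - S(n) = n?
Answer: -2895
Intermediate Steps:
S(n) = 2 - n
W(R) = 2 - 2*R (W(R) = (2 - R) - R = 2 - 2*R)
-4177 + W((35 - 3)*((-3 + 2)² + (-13 - 8))) = -4177 + (2 - 2*(35 - 3)*((-3 + 2)² + (-13 - 8))) = -4177 + (2 - 64*((-1)² - 21)) = -4177 + (2 - 64*(1 - 21)) = -4177 + (2 - 64*(-20)) = -4177 + (2 - 2*(-640)) = -4177 + (2 + 1280) = -4177 + 1282 = -2895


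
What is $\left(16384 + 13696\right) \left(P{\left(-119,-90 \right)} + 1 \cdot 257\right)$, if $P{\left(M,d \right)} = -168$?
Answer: $2677120$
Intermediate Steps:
$\left(16384 + 13696\right) \left(P{\left(-119,-90 \right)} + 1 \cdot 257\right) = \left(16384 + 13696\right) \left(-168 + 1 \cdot 257\right) = 30080 \left(-168 + 257\right) = 30080 \cdot 89 = 2677120$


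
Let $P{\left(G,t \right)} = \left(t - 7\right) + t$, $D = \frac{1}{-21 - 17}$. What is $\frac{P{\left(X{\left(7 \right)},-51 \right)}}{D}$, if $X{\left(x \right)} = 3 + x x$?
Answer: $4142$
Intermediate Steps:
$X{\left(x \right)} = 3 + x^{2}$
$D = - \frac{1}{38}$ ($D = \frac{1}{-38} = - \frac{1}{38} \approx -0.026316$)
$P{\left(G,t \right)} = -7 + 2 t$ ($P{\left(G,t \right)} = \left(-7 + t\right) + t = -7 + 2 t$)
$\frac{P{\left(X{\left(7 \right)},-51 \right)}}{D} = \frac{-7 + 2 \left(-51\right)}{- \frac{1}{38}} = - 38 \left(-7 - 102\right) = \left(-38\right) \left(-109\right) = 4142$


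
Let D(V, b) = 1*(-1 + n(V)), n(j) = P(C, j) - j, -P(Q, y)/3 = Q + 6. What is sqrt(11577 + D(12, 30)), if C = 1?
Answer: sqrt(11543) ≈ 107.44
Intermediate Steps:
P(Q, y) = -18 - 3*Q (P(Q, y) = -3*(Q + 6) = -3*(6 + Q) = -18 - 3*Q)
n(j) = -21 - j (n(j) = (-18 - 3*1) - j = (-18 - 3) - j = -21 - j)
D(V, b) = -22 - V (D(V, b) = 1*(-1 + (-21 - V)) = 1*(-22 - V) = -22 - V)
sqrt(11577 + D(12, 30)) = sqrt(11577 + (-22 - 1*12)) = sqrt(11577 + (-22 - 12)) = sqrt(11577 - 34) = sqrt(11543)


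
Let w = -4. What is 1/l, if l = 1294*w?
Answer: -1/5176 ≈ -0.00019320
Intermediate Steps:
l = -5176 (l = 1294*(-4) = -5176)
1/l = 1/(-5176) = -1/5176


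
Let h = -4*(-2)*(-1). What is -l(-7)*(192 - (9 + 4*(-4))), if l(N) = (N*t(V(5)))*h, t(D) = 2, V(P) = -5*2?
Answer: -22288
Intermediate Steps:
V(P) = -10
h = -8 (h = 8*(-1) = -8)
l(N) = -16*N (l(N) = (N*2)*(-8) = (2*N)*(-8) = -16*N)
-l(-7)*(192 - (9 + 4*(-4))) = -(-16*(-7))*(192 - (9 + 4*(-4))) = -112*(192 - (9 - 16)) = -112*(192 - 1*(-7)) = -112*(192 + 7) = -112*199 = -1*22288 = -22288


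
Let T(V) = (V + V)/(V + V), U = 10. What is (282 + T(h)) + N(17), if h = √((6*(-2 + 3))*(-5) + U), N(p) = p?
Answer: 300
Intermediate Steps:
h = 2*I*√5 (h = √((6*(-2 + 3))*(-5) + 10) = √((6*1)*(-5) + 10) = √(6*(-5) + 10) = √(-30 + 10) = √(-20) = 2*I*√5 ≈ 4.4721*I)
T(V) = 1 (T(V) = (2*V)/((2*V)) = (2*V)*(1/(2*V)) = 1)
(282 + T(h)) + N(17) = (282 + 1) + 17 = 283 + 17 = 300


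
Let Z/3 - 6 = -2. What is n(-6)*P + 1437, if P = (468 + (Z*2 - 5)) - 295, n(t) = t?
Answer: 285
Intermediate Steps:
Z = 12 (Z = 18 + 3*(-2) = 18 - 6 = 12)
P = 192 (P = (468 + (12*2 - 5)) - 295 = (468 + (24 - 5)) - 295 = (468 + 19) - 295 = 487 - 295 = 192)
n(-6)*P + 1437 = -6*192 + 1437 = -1152 + 1437 = 285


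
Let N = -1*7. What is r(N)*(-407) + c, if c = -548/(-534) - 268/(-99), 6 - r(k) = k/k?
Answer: -17897491/8811 ≈ -2031.3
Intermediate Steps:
N = -7
r(k) = 5 (r(k) = 6 - k/k = 6 - 1*1 = 6 - 1 = 5)
c = 32894/8811 (c = -548*(-1/534) - 268*(-1/99) = 274/267 + 268/99 = 32894/8811 ≈ 3.7333)
r(N)*(-407) + c = 5*(-407) + 32894/8811 = -2035 + 32894/8811 = -17897491/8811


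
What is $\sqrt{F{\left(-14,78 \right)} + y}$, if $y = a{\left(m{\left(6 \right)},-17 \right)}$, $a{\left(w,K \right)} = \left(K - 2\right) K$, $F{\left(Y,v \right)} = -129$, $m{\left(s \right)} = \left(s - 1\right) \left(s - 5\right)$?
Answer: $\sqrt{194} \approx 13.928$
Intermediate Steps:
$m{\left(s \right)} = \left(-1 + s\right) \left(-5 + s\right)$
$a{\left(w,K \right)} = K \left(-2 + K\right)$ ($a{\left(w,K \right)} = \left(-2 + K\right) K = K \left(-2 + K\right)$)
$y = 323$ ($y = - 17 \left(-2 - 17\right) = \left(-17\right) \left(-19\right) = 323$)
$\sqrt{F{\left(-14,78 \right)} + y} = \sqrt{-129 + 323} = \sqrt{194}$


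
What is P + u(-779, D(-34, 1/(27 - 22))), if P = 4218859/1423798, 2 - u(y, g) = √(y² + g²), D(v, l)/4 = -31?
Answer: 7066455/1423798 - 17*√2153 ≈ -783.84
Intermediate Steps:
D(v, l) = -124 (D(v, l) = 4*(-31) = -124)
u(y, g) = 2 - √(g² + y²) (u(y, g) = 2 - √(y² + g²) = 2 - √(g² + y²))
P = 4218859/1423798 (P = 4218859*(1/1423798) = 4218859/1423798 ≈ 2.9631)
P + u(-779, D(-34, 1/(27 - 22))) = 4218859/1423798 + (2 - √((-124)² + (-779)²)) = 4218859/1423798 + (2 - √(15376 + 606841)) = 4218859/1423798 + (2 - √622217) = 4218859/1423798 + (2 - 17*√2153) = 7066455/1423798 - 17*√2153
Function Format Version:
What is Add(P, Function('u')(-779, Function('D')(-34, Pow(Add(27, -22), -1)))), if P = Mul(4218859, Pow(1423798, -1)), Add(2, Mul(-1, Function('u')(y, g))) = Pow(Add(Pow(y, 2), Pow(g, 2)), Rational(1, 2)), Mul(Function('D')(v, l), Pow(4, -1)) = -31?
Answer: Add(Rational(7066455, 1423798), Mul(-17, Pow(2153, Rational(1, 2)))) ≈ -783.84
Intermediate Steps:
Function('D')(v, l) = -124 (Function('D')(v, l) = Mul(4, -31) = -124)
Function('u')(y, g) = Add(2, Mul(-1, Pow(Add(Pow(g, 2), Pow(y, 2)), Rational(1, 2)))) (Function('u')(y, g) = Add(2, Mul(-1, Pow(Add(Pow(y, 2), Pow(g, 2)), Rational(1, 2)))) = Add(2, Mul(-1, Pow(Add(Pow(g, 2), Pow(y, 2)), Rational(1, 2)))))
P = Rational(4218859, 1423798) (P = Mul(4218859, Rational(1, 1423798)) = Rational(4218859, 1423798) ≈ 2.9631)
Add(P, Function('u')(-779, Function('D')(-34, Pow(Add(27, -22), -1)))) = Add(Rational(4218859, 1423798), Add(2, Mul(-1, Pow(Add(Pow(-124, 2), Pow(-779, 2)), Rational(1, 2))))) = Add(Rational(4218859, 1423798), Add(2, Mul(-1, Pow(Add(15376, 606841), Rational(1, 2))))) = Add(Rational(4218859, 1423798), Add(2, Mul(-1, Pow(622217, Rational(1, 2))))) = Add(Rational(4218859, 1423798), Add(2, Mul(-1, Mul(17, Pow(2153, Rational(1, 2)))))) = Add(Rational(4218859, 1423798), Add(2, Mul(-17, Pow(2153, Rational(1, 2))))) = Add(Rational(7066455, 1423798), Mul(-17, Pow(2153, Rational(1, 2))))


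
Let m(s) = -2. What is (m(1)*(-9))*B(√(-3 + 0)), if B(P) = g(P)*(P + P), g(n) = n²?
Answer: -108*I*√3 ≈ -187.06*I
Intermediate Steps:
B(P) = 2*P³ (B(P) = P²*(P + P) = P²*(2*P) = 2*P³)
(m(1)*(-9))*B(√(-3 + 0)) = (-2*(-9))*(2*(√(-3 + 0))³) = 18*(2*(√(-3))³) = 18*(2*(I*√3)³) = 18*(2*(-3*I*√3)) = 18*(-6*I*√3) = -108*I*√3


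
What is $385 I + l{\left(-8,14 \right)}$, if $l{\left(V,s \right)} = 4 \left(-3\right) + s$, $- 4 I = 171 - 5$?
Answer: $- \frac{31951}{2} \approx -15976.0$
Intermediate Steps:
$I = - \frac{83}{2}$ ($I = - \frac{171 - 5}{4} = \left(- \frac{1}{4}\right) 166 = - \frac{83}{2} \approx -41.5$)
$l{\left(V,s \right)} = -12 + s$
$385 I + l{\left(-8,14 \right)} = 385 \left(- \frac{83}{2}\right) + \left(-12 + 14\right) = - \frac{31955}{2} + 2 = - \frac{31951}{2}$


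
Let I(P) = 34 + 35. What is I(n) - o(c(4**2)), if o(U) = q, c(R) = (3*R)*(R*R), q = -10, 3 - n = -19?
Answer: 79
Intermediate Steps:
n = 22 (n = 3 - 1*(-19) = 3 + 19 = 22)
I(P) = 69
c(R) = 3*R**3 (c(R) = (3*R)*R**2 = 3*R**3)
o(U) = -10
I(n) - o(c(4**2)) = 69 - 1*(-10) = 69 + 10 = 79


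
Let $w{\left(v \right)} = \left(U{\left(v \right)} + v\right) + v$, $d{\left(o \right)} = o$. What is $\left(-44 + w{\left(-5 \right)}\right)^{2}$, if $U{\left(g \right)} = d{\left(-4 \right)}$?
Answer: $3364$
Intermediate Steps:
$U{\left(g \right)} = -4$
$w{\left(v \right)} = -4 + 2 v$ ($w{\left(v \right)} = \left(-4 + v\right) + v = -4 + 2 v$)
$\left(-44 + w{\left(-5 \right)}\right)^{2} = \left(-44 + \left(-4 + 2 \left(-5\right)\right)\right)^{2} = \left(-44 - 14\right)^{2} = \left(-58\right)^{2} = 3364$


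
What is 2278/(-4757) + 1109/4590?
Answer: -77321/325890 ≈ -0.23726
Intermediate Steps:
2278/(-4757) + 1109/4590 = 2278*(-1/4757) + 1109*(1/4590) = -34/71 + 1109/4590 = -77321/325890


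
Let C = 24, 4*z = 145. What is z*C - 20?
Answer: 850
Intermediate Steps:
z = 145/4 (z = (1/4)*145 = 145/4 ≈ 36.250)
z*C - 20 = (145/4)*24 - 20 = 870 - 20 = 850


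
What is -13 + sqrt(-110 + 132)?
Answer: -13 + sqrt(22) ≈ -8.3096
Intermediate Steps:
-13 + sqrt(-110 + 132) = -13 + sqrt(22)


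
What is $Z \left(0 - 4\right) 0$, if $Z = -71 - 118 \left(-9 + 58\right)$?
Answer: $0$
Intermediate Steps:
$Z = -5853$ ($Z = -71 - 5782 = -5853$)
$Z \left(0 - 4\right) 0 = - 5853 \left(0 - 4\right) 0 = - 5853 \left(\left(-4\right) 0\right) = \left(-5853\right) 0 = 0$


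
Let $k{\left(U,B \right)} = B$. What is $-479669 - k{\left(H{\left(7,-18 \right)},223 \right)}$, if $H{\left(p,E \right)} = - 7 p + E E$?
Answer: $-479892$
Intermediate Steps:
$H{\left(p,E \right)} = E^{2} - 7 p$ ($H{\left(p,E \right)} = - 7 p + E^{2} = E^{2} - 7 p$)
$-479669 - k{\left(H{\left(7,-18 \right)},223 \right)} = -479669 - 223 = -479892$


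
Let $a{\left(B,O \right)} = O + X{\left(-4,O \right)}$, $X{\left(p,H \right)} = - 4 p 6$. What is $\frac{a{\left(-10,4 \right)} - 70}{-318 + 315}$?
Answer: $-10$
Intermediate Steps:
$X{\left(p,H \right)} = - 24 p$
$a{\left(B,O \right)} = 96 + O$ ($a{\left(B,O \right)} = O - -96 = O + 96 = 96 + O$)
$\frac{a{\left(-10,4 \right)} - 70}{-318 + 315} = \frac{\left(96 + 4\right) - 70}{-318 + 315} = \frac{100 - 70}{-3} = 30 \left(- \frac{1}{3}\right) = -10$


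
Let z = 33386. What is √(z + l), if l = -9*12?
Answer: √33278 ≈ 182.42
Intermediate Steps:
l = -108
√(z + l) = √(33386 - 108) = √33278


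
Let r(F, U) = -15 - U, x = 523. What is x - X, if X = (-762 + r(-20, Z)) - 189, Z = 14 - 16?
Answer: 1487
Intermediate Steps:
Z = -2
X = -964 (X = (-762 + (-15 - 1*(-2))) - 189 = (-762 + (-15 + 2)) - 189 = (-762 - 13) - 189 = -775 - 189 = -964)
x - X = 523 - 1*(-964) = 523 + 964 = 1487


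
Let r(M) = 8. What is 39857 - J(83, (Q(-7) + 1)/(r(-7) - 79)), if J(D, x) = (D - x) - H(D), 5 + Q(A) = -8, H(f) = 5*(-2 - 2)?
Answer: 2822546/71 ≈ 39754.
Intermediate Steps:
H(f) = -20 (H(f) = 5*(-4) = -20)
Q(A) = -13 (Q(A) = -5 - 8 = -13)
J(D, x) = 20 + D - x (J(D, x) = (D - x) - 1*(-20) = (D - x) + 20 = 20 + D - x)
39857 - J(83, (Q(-7) + 1)/(r(-7) - 79)) = 39857 - (20 + 83 - (-13 + 1)/(8 - 79)) = 39857 - (20 + 83 - (-12)/(-71)) = 39857 - (20 + 83 - (-12)*(-1)/71) = 39857 - (20 + 83 - 1*12/71) = 39857 - (20 + 83 - 12/71) = 39857 - 1*7301/71 = 39857 - 7301/71 = 2822546/71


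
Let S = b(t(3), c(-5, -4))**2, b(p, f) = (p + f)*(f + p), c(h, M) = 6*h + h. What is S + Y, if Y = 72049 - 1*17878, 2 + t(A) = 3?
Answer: 1390507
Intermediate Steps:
c(h, M) = 7*h
t(A) = 1 (t(A) = -2 + 3 = 1)
b(p, f) = (f + p)**2 (b(p, f) = (f + p)*(f + p) = (f + p)**2)
Y = 54171 (Y = 72049 - 17878 = 54171)
S = 1336336 (S = ((7*(-5) + 1)**2)**2 = ((-35 + 1)**2)**2 = ((-34)**2)**2 = 1156**2 = 1336336)
S + Y = 1336336 + 54171 = 1390507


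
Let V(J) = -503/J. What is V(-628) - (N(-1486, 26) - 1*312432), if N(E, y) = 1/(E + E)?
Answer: 72891197407/233302 ≈ 3.1243e+5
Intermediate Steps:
N(E, y) = 1/(2*E)
V(-628) - (N(-1486, 26) - 1*312432) = -503/(-628) - ((1/2)/(-1486) - 1*312432) = -503*(-1/628) - ((1/2)*(-1/1486) - 312432) = 503/628 - (-1/2972 - 312432) = 503/628 - 1*(-928547905/2972) = 503/628 + 928547905/2972 = 72891197407/233302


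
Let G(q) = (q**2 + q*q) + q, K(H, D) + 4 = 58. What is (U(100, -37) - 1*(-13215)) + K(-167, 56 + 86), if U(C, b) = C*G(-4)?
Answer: 16069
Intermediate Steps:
K(H, D) = 54 (K(H, D) = -4 + 58 = 54)
G(q) = q + 2*q**2 (G(q) = (q**2 + q**2) + q = 2*q**2 + q = q + 2*q**2)
U(C, b) = 28*C (U(C, b) = C*(-4*(1 + 2*(-4))) = C*(-4*(1 - 8)) = C*(-4*(-7)) = C*28 = 28*C)
(U(100, -37) - 1*(-13215)) + K(-167, 56 + 86) = (28*100 - 1*(-13215)) + 54 = (2800 + 13215) + 54 = 16015 + 54 = 16069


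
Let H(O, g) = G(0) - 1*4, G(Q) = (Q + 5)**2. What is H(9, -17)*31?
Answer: 651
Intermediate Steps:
G(Q) = (5 + Q)**2
H(O, g) = 21 (H(O, g) = (5 + 0)**2 - 1*4 = 5**2 - 4 = 25 - 4 = 21)
H(9, -17)*31 = 21*31 = 651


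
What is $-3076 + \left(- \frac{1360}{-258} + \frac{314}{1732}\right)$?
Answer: $- \frac{343023131}{111714} \approx -3070.5$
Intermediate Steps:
$-3076 + \left(- \frac{1360}{-258} + \frac{314}{1732}\right) = -3076 + \left(\left(-1360\right) \left(- \frac{1}{258}\right) + 314 \cdot \frac{1}{1732}\right) = -3076 + \left(\frac{680}{129} + \frac{157}{866}\right) = -3076 + \frac{609133}{111714} = - \frac{343023131}{111714}$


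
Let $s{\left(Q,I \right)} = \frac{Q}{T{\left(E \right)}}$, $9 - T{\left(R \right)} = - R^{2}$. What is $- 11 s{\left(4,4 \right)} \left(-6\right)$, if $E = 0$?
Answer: $\frac{88}{3} \approx 29.333$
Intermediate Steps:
$T{\left(R \right)} = 9 + R^{2}$ ($T{\left(R \right)} = 9 - - R^{2} = 9 + R^{2}$)
$s{\left(Q,I \right)} = \frac{Q}{9}$ ($s{\left(Q,I \right)} = \frac{Q}{9 + 0^{2}} = \frac{Q}{9 + 0} = \frac{Q}{9}$)
$- 11 s{\left(4,4 \right)} \left(-6\right) = - 11 \cdot \frac{1}{9} \cdot 4 \left(-6\right) = \left(-11\right) \frac{4}{9} \left(-6\right) = \left(- \frac{44}{9}\right) \left(-6\right) = \frac{88}{3}$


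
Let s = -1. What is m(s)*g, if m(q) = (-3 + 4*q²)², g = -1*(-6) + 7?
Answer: 13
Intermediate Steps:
g = 13 (g = 6 + 7 = 13)
m(s)*g = (-3 + 4*(-1)²)²*13 = (-3 + 4*1)²*13 = (-3 + 4)²*13 = 1²*13 = 1*13 = 13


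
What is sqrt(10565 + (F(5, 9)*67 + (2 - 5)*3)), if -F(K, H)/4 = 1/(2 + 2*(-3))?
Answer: sqrt(10623) ≈ 103.07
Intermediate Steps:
F(K, H) = 1 (F(K, H) = -4/(2 + 2*(-3)) = -4/(2 - 6) = -4/(-4) = -4*(-1/4) = 1)
sqrt(10565 + (F(5, 9)*67 + (2 - 5)*3)) = sqrt(10565 + (1*67 + (2 - 5)*3)) = sqrt(10565 + (67 - 3*3)) = sqrt(10565 + (67 - 9)) = sqrt(10565 + 58) = sqrt(10623)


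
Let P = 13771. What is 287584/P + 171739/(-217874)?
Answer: 60292058647/3000342854 ≈ 20.095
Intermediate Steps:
287584/P + 171739/(-217874) = 287584/13771 + 171739/(-217874) = 287584*(1/13771) + 171739*(-1/217874) = 287584/13771 - 171739/217874 = 60292058647/3000342854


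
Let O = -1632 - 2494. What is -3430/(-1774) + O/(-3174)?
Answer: 4551586/1407669 ≈ 3.2334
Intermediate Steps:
O = -4126
-3430/(-1774) + O/(-3174) = -3430/(-1774) - 4126/(-3174) = -3430*(-1/1774) - 4126*(-1/3174) = 1715/887 + 2063/1587 = 4551586/1407669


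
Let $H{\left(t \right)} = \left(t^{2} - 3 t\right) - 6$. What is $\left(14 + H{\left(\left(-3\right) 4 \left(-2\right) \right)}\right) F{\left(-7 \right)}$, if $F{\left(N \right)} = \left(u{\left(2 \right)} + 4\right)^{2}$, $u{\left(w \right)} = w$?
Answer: $18432$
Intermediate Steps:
$H{\left(t \right)} = -6 + t^{2} - 3 t$
$F{\left(N \right)} = 36$ ($F{\left(N \right)} = \left(2 + 4\right)^{2} = 6^{2} = 36$)
$\left(14 + H{\left(\left(-3\right) 4 \left(-2\right) \right)}\right) F{\left(-7 \right)} = \left(14 - \left(6 - 576 + 3 \left(\left(-3\right) 4\right) \left(-2\right)\right)\right) 36 = \left(14 - \left(6 - 576 + 3 \left(-12\right) \left(-2\right)\right)\right) 36 = \left(14 - \left(78 - 576\right)\right) 36 = \left(14 - -498\right) 36 = \left(14 + 498\right) 36 = 512 \cdot 36 = 18432$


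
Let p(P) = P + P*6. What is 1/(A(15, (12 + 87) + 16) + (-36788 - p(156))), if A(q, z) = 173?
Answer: -1/37707 ≈ -2.6520e-5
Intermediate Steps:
p(P) = 7*P (p(P) = P + 6*P = 7*P)
1/(A(15, (12 + 87) + 16) + (-36788 - p(156))) = 1/(173 + (-36788 - 7*156)) = 1/(173 + (-36788 - 1*1092)) = 1/(173 + (-36788 - 1092)) = 1/(173 - 37880) = 1/(-37707) = -1/37707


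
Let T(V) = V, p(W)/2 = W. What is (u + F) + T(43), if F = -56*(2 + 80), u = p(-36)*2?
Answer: -4693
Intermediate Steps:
p(W) = 2*W
u = -144 (u = (2*(-36))*2 = -72*2 = -144)
F = -4592 (F = -56*82 = -4592)
(u + F) + T(43) = (-144 - 4592) + 43 = -4736 + 43 = -4693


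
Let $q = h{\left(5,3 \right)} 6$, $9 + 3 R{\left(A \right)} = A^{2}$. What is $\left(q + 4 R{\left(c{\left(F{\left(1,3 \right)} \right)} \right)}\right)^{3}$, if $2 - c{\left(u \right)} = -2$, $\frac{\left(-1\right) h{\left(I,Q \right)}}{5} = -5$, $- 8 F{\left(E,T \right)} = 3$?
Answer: $\frac{109215352}{27} \approx 4.045 \cdot 10^{6}$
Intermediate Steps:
$F{\left(E,T \right)} = - \frac{3}{8}$ ($F{\left(E,T \right)} = \left(- \frac{1}{8}\right) 3 = - \frac{3}{8}$)
$h{\left(I,Q \right)} = 25$ ($h{\left(I,Q \right)} = \left(-5\right) \left(-5\right) = 25$)
$c{\left(u \right)} = 4$ ($c{\left(u \right)} = 2 - -2 = 2 + 2 = 4$)
$R{\left(A \right)} = -3 + \frac{A^{2}}{3}$
$q = 150$ ($q = 25 \cdot 6 = 150$)
$\left(q + 4 R{\left(c{\left(F{\left(1,3 \right)} \right)} \right)}\right)^{3} = \left(150 + 4 \left(-3 + \frac{4^{2}}{3}\right)\right)^{3} = \left(150 + 4 \left(-3 + \frac{1}{3} \cdot 16\right)\right)^{3} = \left(150 + 4 \left(-3 + \frac{16}{3}\right)\right)^{3} = \left(150 + 4 \cdot \frac{7}{3}\right)^{3} = \left(150 + \frac{28}{3}\right)^{3} = \left(\frac{478}{3}\right)^{3} = \frac{109215352}{27}$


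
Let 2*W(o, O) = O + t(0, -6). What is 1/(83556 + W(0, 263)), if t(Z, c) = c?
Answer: 2/167369 ≈ 1.1950e-5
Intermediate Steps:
W(o, O) = -3 + O/2 (W(o, O) = (O - 6)/2 = (-6 + O)/2 = -3 + O/2)
1/(83556 + W(0, 263)) = 1/(83556 + (-3 + (½)*263)) = 1/(83556 + (-3 + 263/2)) = 1/(83556 + 257/2) = 1/(167369/2) = 2/167369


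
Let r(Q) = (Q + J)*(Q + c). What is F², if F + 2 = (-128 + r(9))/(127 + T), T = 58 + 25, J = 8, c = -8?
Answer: 31329/4900 ≈ 6.3937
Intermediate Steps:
r(Q) = (-8 + Q)*(8 + Q) (r(Q) = (Q + 8)*(Q - 8) = (8 + Q)*(-8 + Q) = (-8 + Q)*(8 + Q))
T = 83
F = -177/70 (F = -2 + (-128 + (-64 + 9²))/(127 + 83) = -2 + (-128 + (-64 + 81))/210 = -2 + (-128 + 17)*(1/210) = -2 - 111*1/210 = -2 - 37/70 = -177/70 ≈ -2.5286)
F² = (-177/70)² = 31329/4900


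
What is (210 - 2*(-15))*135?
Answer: 32400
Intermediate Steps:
(210 - 2*(-15))*135 = (210 + 30)*135 = 240*135 = 32400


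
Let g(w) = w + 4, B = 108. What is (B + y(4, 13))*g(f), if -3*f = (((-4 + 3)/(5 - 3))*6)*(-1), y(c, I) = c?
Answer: 336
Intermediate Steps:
f = -1 (f = -((-4 + 3)/(5 - 3))*6*(-1)/3 = --1/2*6*(-1)/3 = --1*1/2*6*(-1)/3 = -(-1/2*6)*(-1)/3 = -(-1)*(-1) = -1/3*3 = -1)
g(w) = 4 + w
(B + y(4, 13))*g(f) = (108 + 4)*(4 - 1) = 112*3 = 336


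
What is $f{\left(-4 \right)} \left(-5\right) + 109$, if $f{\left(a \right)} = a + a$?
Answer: $149$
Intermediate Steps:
$f{\left(a \right)} = 2 a$
$f{\left(-4 \right)} \left(-5\right) + 109 = 2 \left(-4\right) \left(-5\right) + 109 = \left(-8\right) \left(-5\right) + 109 = 40 + 109 = 149$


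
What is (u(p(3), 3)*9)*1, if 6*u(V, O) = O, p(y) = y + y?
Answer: 9/2 ≈ 4.5000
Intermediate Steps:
p(y) = 2*y
u(V, O) = O/6
(u(p(3), 3)*9)*1 = (((⅙)*3)*9)*1 = ((½)*9)*1 = (9/2)*1 = 9/2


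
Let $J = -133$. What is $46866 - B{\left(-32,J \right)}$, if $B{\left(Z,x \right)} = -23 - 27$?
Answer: $46916$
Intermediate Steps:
$B{\left(Z,x \right)} = -50$ ($B{\left(Z,x \right)} = -23 - 27 = -50$)
$46866 - B{\left(-32,J \right)} = 46866 - -50 = 46866 + 50 = 46916$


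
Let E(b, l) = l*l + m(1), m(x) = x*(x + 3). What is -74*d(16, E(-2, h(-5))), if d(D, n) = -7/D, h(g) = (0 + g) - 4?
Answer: 259/8 ≈ 32.375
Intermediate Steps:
m(x) = x*(3 + x)
h(g) = -4 + g (h(g) = g - 4 = -4 + g)
E(b, l) = 4 + l² (E(b, l) = l*l + 1*(3 + 1) = l² + 1*4 = l² + 4 = 4 + l²)
-74*d(16, E(-2, h(-5))) = -(-518)/16 = -74*(-7/16) = 259/8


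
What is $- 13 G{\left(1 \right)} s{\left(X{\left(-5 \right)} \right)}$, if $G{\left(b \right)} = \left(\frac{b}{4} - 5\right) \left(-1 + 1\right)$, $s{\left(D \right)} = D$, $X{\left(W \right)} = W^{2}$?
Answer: $0$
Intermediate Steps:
$G{\left(b \right)} = 0$ ($G{\left(b \right)} = \left(b \frac{1}{4} - 5\right) 0 = \left(\frac{b}{4} - 5\right) 0 = \left(-5 + \frac{b}{4}\right) 0 = 0$)
$- 13 G{\left(1 \right)} s{\left(X{\left(-5 \right)} \right)} = \left(-13\right) 0 \left(-5\right)^{2} = 0 \cdot 25 = 0$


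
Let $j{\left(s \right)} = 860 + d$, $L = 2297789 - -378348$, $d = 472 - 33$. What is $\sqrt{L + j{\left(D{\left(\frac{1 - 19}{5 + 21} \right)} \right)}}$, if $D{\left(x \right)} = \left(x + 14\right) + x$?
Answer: $2 \sqrt{669359} \approx 1636.3$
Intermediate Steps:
$d = 439$ ($d = 472 - 33 = 439$)
$D{\left(x \right)} = 14 + 2 x$ ($D{\left(x \right)} = \left(14 + x\right) + x = 14 + 2 x$)
$L = 2676137$ ($L = 2297789 + 378348 = 2676137$)
$j{\left(s \right)} = 1299$ ($j{\left(s \right)} = 860 + 439 = 1299$)
$\sqrt{L + j{\left(D{\left(\frac{1 - 19}{5 + 21} \right)} \right)}} = \sqrt{2676137 + 1299} = \sqrt{2677436} = 2 \sqrt{669359}$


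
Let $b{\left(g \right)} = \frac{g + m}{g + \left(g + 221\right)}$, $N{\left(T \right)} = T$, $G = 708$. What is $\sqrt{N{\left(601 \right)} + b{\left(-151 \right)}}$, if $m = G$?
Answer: $\frac{2 \sqrt{12031}}{9} \approx 24.375$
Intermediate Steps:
$m = 708$
$b{\left(g \right)} = \frac{708 + g}{221 + 2 g}$ ($b{\left(g \right)} = \frac{g + 708}{g + \left(g + 221\right)} = \frac{708 + g}{g + \left(221 + g\right)} = \frac{708 + g}{221 + 2 g}$)
$\sqrt{N{\left(601 \right)} + b{\left(-151 \right)}} = \sqrt{601 + \frac{708 - 151}{221 + 2 \left(-151\right)}} = \sqrt{601 + \frac{1}{221 - 302} \cdot 557} = \sqrt{601 + \frac{1}{-81} \cdot 557} = \sqrt{601 - \frac{557}{81}} = \sqrt{\frac{48124}{81}} = \frac{2 \sqrt{12031}}{9}$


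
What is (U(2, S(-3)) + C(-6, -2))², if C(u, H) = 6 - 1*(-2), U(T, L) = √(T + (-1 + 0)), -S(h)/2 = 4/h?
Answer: 81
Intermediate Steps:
S(h) = -8/h
U(T, L) = √(-1 + T) (U(T, L) = √(T - 1) = √(-1 + T))
C(u, H) = 8 (C(u, H) = 6 + 2 = 8)
(U(2, S(-3)) + C(-6, -2))² = (√(-1 + 2) + 8)² = (√1 + 8)² = (1 + 8)² = 9² = 81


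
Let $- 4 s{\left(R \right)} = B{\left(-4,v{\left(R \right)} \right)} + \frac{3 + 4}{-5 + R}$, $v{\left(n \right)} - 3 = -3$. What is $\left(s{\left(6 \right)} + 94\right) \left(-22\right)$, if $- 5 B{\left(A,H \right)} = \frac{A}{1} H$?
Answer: $- \frac{4059}{2} \approx -2029.5$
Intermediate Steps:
$v{\left(n \right)} = 0$ ($v{\left(n \right)} = 3 - 3 = 0$)
$B{\left(A,H \right)} = - \frac{A H}{5}$ ($B{\left(A,H \right)} = - \frac{\frac{A}{1} H}{5} = - \frac{A 1 H}{5} = - \frac{A H}{5}$)
$s{\left(R \right)} = - \frac{7}{4 \left(-5 + R\right)}$ ($s{\left(R \right)} = - \frac{\left(- \frac{1}{5}\right) \left(-4\right) 0 + \frac{3 + 4}{-5 + R}}{4} = - \frac{0 + \frac{7}{-5 + R}}{4} = - \frac{7 \frac{1}{-5 + R}}{4} = - \frac{7}{4 \left(-5 + R\right)}$)
$\left(s{\left(6 \right)} + 94\right) \left(-22\right) = \left(- \frac{7}{-20 + 4 \cdot 6} + 94\right) \left(-22\right) = \left(- \frac{7}{-20 + 24} + 94\right) \left(-22\right) = \left(- \frac{7}{4} + 94\right) \left(-22\right) = \frac{369}{4} \left(-22\right) = - \frac{4059}{2}$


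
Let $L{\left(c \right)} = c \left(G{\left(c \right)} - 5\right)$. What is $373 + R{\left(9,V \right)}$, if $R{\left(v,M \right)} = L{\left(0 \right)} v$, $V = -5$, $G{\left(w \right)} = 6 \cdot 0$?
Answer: $373$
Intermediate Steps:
$G{\left(w \right)} = 0$
$L{\left(c \right)} = - 5 c$ ($L{\left(c \right)} = c \left(0 - 5\right) = c \left(-5\right) = - 5 c$)
$R{\left(v,M \right)} = 0$ ($R{\left(v,M \right)} = \left(-5\right) 0 v = 0 v = 0$)
$373 + R{\left(9,V \right)} = 373 + 0 = 373$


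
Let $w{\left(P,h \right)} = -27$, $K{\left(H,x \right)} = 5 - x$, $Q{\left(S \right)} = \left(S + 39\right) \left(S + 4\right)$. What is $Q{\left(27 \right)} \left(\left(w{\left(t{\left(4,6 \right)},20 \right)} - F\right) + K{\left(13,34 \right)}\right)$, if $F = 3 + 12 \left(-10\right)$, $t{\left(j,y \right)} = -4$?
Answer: $124806$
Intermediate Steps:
$Q{\left(S \right)} = \left(4 + S\right) \left(39 + S\right)$ ($Q{\left(S \right)} = \left(39 + S\right) \left(4 + S\right) = \left(4 + S\right) \left(39 + S\right)$)
$F = -117$ ($F = 3 - 120 = -117$)
$Q{\left(27 \right)} \left(\left(w{\left(t{\left(4,6 \right)},20 \right)} - F\right) + K{\left(13,34 \right)}\right) = \left(156 + 27^{2} + 43 \cdot 27\right) \left(\left(-27 - -117\right) + \left(5 - 34\right)\right) = \left(156 + 729 + 1161\right) \left(\left(-27 + 117\right) + \left(5 - 34\right)\right) = 2046 \left(90 - 29\right) = 2046 \cdot 61 = 124806$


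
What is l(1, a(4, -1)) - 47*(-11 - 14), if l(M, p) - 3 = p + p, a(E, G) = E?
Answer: 1186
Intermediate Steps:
l(M, p) = 3 + 2*p (l(M, p) = 3 + (p + p) = 3 + 2*p)
l(1, a(4, -1)) - 47*(-11 - 14) = (3 + 2*4) - 47*(-11 - 14) = (3 + 8) - 47*(-25) = 11 + 1175 = 1186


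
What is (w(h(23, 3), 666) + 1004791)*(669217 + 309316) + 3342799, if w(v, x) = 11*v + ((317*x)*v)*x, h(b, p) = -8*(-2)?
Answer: 2202404774657266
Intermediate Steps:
h(b, p) = 16
w(v, x) = 11*v + 317*v*x² (w(v, x) = 11*v + (317*v*x)*x = 11*v + 317*v*x²)
(w(h(23, 3), 666) + 1004791)*(669217 + 309316) + 3342799 = (16*(11 + 317*666²) + 1004791)*(669217 + 309316) + 3342799 = (16*(11 + 317*443556) + 1004791)*978533 + 3342799 = (16*(11 + 140607252) + 1004791)*978533 + 3342799 = (16*140607263 + 1004791)*978533 + 3342799 = (2249716208 + 1004791)*978533 + 3342799 = 2250720999*978533 + 3342799 = 2202404771314467 + 3342799 = 2202404774657266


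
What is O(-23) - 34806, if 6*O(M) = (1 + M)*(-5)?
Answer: -104363/3 ≈ -34788.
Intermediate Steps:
O(M) = -⅚ - 5*M/6 (O(M) = ((1 + M)*(-5))/6 = (-5 - 5*M)/6 = -⅚ - 5*M/6)
O(-23) - 34806 = (-⅚ - ⅚*(-23)) - 34806 = (-⅚ + 115/6) - 34806 = 55/3 - 34806 = -104363/3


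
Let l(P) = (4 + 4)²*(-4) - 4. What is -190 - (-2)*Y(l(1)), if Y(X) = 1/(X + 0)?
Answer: -24701/130 ≈ -190.01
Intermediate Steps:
l(P) = -260 (l(P) = 8²*(-4) - 4 = 64*(-4) - 4 = -256 - 4 = -260)
Y(X) = 1/X
-190 - (-2)*Y(l(1)) = -190 - (-2)/(-260) = -190 - (-2)*(-1)/260 = -190 - 1*1/130 = -190 - 1/130 = -24701/130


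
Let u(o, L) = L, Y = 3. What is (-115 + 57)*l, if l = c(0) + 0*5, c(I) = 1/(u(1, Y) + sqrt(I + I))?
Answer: -58/3 ≈ -19.333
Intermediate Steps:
c(I) = 1/(3 + sqrt(2)*sqrt(I)) (c(I) = 1/(3 + sqrt(I + I)) = 1/(3 + sqrt(2*I)) = 1/(3 + sqrt(2)*sqrt(I)))
l = 1/3 (l = 1/(3 + sqrt(2)*sqrt(0)) + 0*5 = 1/(3 + sqrt(2)*0) + 0 = 1/(3 + 0) + 0 = 1/3 + 0 = 1/3 ≈ 0.33333)
(-115 + 57)*l = (-115 + 57)*(1/3) = -58*1/3 = -58/3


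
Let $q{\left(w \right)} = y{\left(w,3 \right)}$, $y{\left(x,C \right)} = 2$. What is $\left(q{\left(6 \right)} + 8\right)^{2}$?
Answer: $100$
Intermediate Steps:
$q{\left(w \right)} = 2$
$\left(q{\left(6 \right)} + 8\right)^{2} = \left(2 + 8\right)^{2} = 10^{2} = 100$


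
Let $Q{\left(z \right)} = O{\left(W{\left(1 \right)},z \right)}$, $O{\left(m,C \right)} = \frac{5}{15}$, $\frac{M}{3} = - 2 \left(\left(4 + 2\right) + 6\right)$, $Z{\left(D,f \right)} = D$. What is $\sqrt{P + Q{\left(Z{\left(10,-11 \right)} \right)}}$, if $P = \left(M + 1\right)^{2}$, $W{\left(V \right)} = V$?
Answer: $\frac{2 \sqrt{11343}}{3} \approx 71.002$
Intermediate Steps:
$M = -72$ ($M = 3 \left(- 2 \left(\left(4 + 2\right) + 6\right)\right) = 3 \left(- 2 \left(6 + 6\right)\right) = 3 \left(\left(-2\right) 12\right) = 3 \left(-24\right) = -72$)
$O{\left(m,C \right)} = \frac{1}{3}$ ($O{\left(m,C \right)} = 5 \cdot \frac{1}{15} = \frac{1}{3}$)
$Q{\left(z \right)} = \frac{1}{3}$
$P = 5041$ ($P = \left(-72 + 1\right)^{2} = \left(-71\right)^{2} = 5041$)
$\sqrt{P + Q{\left(Z{\left(10,-11 \right)} \right)}} = \sqrt{5041 + \frac{1}{3}} = \sqrt{\frac{15124}{3}} = \frac{2 \sqrt{11343}}{3}$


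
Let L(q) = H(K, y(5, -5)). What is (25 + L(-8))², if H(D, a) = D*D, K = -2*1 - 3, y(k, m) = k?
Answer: 2500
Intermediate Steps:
K = -5 (K = -2 - 3 = -5)
H(D, a) = D²
L(q) = 25 (L(q) = (-5)² = 25)
(25 + L(-8))² = (25 + 25)² = 50² = 2500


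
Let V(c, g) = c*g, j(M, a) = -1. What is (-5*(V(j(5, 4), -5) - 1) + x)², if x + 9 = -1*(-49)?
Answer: 400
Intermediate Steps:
x = 40 (x = -9 - 1*(-49) = -9 + 49 = 40)
(-5*(V(j(5, 4), -5) - 1) + x)² = (-5*(-1*(-5) - 1) + 40)² = (-5*(5 - 1) + 40)² = (-5*4 + 40)² = (-20 + 40)² = 20² = 400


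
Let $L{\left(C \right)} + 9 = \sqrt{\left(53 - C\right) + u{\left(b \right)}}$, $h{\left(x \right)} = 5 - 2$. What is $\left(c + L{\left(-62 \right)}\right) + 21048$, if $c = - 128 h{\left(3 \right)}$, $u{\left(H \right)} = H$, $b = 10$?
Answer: $20655 + 5 \sqrt{5} \approx 20666.0$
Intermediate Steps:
$h{\left(x \right)} = 3$
$c = -384$ ($c = \left(-128\right) 3 = -384$)
$L{\left(C \right)} = -9 + \sqrt{63 - C}$ ($L{\left(C \right)} = -9 + \sqrt{\left(53 - C\right) + 10} = -9 + \sqrt{63 - C}$)
$\left(c + L{\left(-62 \right)}\right) + 21048 = \left(-384 - \left(9 - \sqrt{63 - -62}\right)\right) + 21048 = \left(-384 - \left(9 - \sqrt{63 + 62}\right)\right) + 21048 = \left(-384 - \left(9 - \sqrt{125}\right)\right) + 21048 = \left(-384 - \left(9 - 5 \sqrt{5}\right)\right) + 21048 = \left(-393 + 5 \sqrt{5}\right) + 21048 = 20655 + 5 \sqrt{5}$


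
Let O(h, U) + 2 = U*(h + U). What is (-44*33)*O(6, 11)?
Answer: -268620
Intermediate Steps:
O(h, U) = -2 + U*(U + h) (O(h, U) = -2 + U*(h + U) = -2 + U*(U + h))
(-44*33)*O(6, 11) = (-44*33)*(-2 + 11**2 + 11*6) = -1452*(-2 + 121 + 66) = -1452*185 = -268620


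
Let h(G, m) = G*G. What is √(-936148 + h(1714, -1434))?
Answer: 4*√125103 ≈ 1414.8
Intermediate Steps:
h(G, m) = G²
√(-936148 + h(1714, -1434)) = √(-936148 + 1714²) = √(-936148 + 2937796) = √2001648 = 4*√125103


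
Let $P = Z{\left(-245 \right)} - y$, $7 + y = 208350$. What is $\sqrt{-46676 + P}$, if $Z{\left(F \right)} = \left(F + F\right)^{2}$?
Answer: $i \sqrt{14919} \approx 122.14 i$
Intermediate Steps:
$y = 208343$ ($y = -7 + 208350 = 208343$)
$Z{\left(F \right)} = 4 F^{2}$ ($Z{\left(F \right)} = \left(2 F\right)^{2} = 4 F^{2}$)
$P = 31757$ ($P = 4 \left(-245\right)^{2} - 208343 = 4 \cdot 60025 - 208343 = 240100 - 208343 = 31757$)
$\sqrt{-46676 + P} = \sqrt{-46676 + 31757} = \sqrt{-14919} = i \sqrt{14919}$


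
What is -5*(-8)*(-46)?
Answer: -1840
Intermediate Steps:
-5*(-8)*(-46) = 40*(-46) = -1840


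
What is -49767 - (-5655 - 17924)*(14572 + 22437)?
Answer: 872585444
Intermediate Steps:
-49767 - (-5655 - 17924)*(14572 + 22437) = -49767 - (-23579)*37009 = -49767 - 1*(-872635211) = -49767 + 872635211 = 872585444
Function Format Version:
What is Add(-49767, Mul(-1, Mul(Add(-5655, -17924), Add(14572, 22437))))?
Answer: 872585444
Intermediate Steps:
Add(-49767, Mul(-1, Mul(Add(-5655, -17924), Add(14572, 22437)))) = Add(-49767, Mul(-1, Mul(-23579, 37009))) = Add(-49767, Mul(-1, -872635211)) = Add(-49767, 872635211) = 872585444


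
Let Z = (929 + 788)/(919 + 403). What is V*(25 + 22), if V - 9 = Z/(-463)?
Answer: 258831679/612086 ≈ 422.87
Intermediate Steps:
Z = 1717/1322 ≈ 1.2988
V = 5507057/612086 (V = 9 + (1717/1322)/(-463) = 9 + (1717/1322)*(-1/463) = 9 - 1717/612086 = 5507057/612086 ≈ 8.9972)
V*(25 + 22) = 5507057*(25 + 22)/612086 = (5507057/612086)*47 = 258831679/612086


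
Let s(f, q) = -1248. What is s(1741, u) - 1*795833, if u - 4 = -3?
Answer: -797081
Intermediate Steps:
u = 1 (u = 4 - 3 = 1)
s(1741, u) - 1*795833 = -1248 - 1*795833 = -1248 - 795833 = -797081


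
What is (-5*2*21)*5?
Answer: -1050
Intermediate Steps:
(-5*2*21)*5 = -10*21*5 = -210*5 = -1050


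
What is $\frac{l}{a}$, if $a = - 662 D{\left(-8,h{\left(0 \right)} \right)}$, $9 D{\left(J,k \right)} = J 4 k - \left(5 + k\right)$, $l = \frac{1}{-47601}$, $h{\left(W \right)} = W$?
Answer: $- \frac{1}{17506590} \approx -5.7121 \cdot 10^{-8}$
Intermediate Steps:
$l = - \frac{1}{47601} \approx -2.1008 \cdot 10^{-5}$
$D{\left(J,k \right)} = - \frac{5}{9} - \frac{k}{9} + \frac{4 J k}{9}$ ($D{\left(J,k \right)} = \frac{J 4 k - \left(5 + k\right)}{9} = \frac{4 J k - \left(5 + k\right)}{9} = \frac{-5 - k + 4 J k}{9} = - \frac{5}{9} - \frac{k}{9} + \frac{4 J k}{9}$)
$a = \frac{3310}{9}$ ($a = - 662 \left(- \frac{5}{9} - 0 + \frac{4}{9} \left(-8\right) 0\right) = - 662 \left(- \frac{5}{9} + 0 + 0\right) = \left(-662\right) \left(- \frac{5}{9}\right) = \frac{3310}{9} \approx 367.78$)
$\frac{l}{a} = - \frac{1}{47601 \cdot \frac{3310}{9}} = \left(- \frac{1}{47601}\right) \frac{9}{3310} = - \frac{1}{17506590}$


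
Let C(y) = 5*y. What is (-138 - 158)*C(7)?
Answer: -10360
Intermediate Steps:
(-138 - 158)*C(7) = (-138 - 158)*(5*7) = -296*35 = -10360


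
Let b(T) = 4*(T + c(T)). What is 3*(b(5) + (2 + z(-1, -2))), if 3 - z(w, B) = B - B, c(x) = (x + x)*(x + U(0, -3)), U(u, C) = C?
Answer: 315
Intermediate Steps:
c(x) = 2*x*(-3 + x) (c(x) = (x + x)*(x - 3) = (2*x)*(-3 + x) = 2*x*(-3 + x))
z(w, B) = 3 (z(w, B) = 3 - (B - B) = 3 - 1*0 = 3 + 0 = 3)
b(T) = 4*T + 8*T*(-3 + T) (b(T) = 4*(T + 2*T*(-3 + T)) = 4*T + 8*T*(-3 + T))
3*(b(5) + (2 + z(-1, -2))) = 3*(4*5*(-5 + 2*5) + (2 + 3)) = 3*(4*5*(-5 + 10) + 5) = 3*(4*5*5 + 5) = 3*(100 + 5) = 3*105 = 315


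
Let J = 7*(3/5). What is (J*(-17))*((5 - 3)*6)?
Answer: -4284/5 ≈ -856.80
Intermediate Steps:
J = 21/5 (J = 7*(3*(⅕)) = 7*(⅗) = 21/5 ≈ 4.2000)
(J*(-17))*((5 - 3)*6) = ((21/5)*(-17))*((5 - 3)*6) = -714*6/5 = -357/5*12 = -4284/5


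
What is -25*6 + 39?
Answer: -111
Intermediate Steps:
-25*6 + 39 = -150 + 39 = -111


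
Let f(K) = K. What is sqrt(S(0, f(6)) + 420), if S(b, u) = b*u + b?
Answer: 2*sqrt(105) ≈ 20.494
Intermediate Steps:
S(b, u) = b + b*u
sqrt(S(0, f(6)) + 420) = sqrt(0*(1 + 6) + 420) = sqrt(0*7 + 420) = sqrt(0 + 420) = sqrt(420) = 2*sqrt(105)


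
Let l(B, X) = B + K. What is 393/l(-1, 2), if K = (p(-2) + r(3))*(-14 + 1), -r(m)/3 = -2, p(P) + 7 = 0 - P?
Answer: -393/14 ≈ -28.071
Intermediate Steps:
p(P) = -7 - P (p(P) = -7 + (0 - P) = -7 - P)
r(m) = 6 (r(m) = -3*(-2) = 6)
K = -13 (K = ((-7 - 1*(-2)) + 6)*(-14 + 1) = ((-7 + 2) + 6)*(-13) = (-5 + 6)*(-13) = 1*(-13) = -13)
l(B, X) = -13 + B (l(B, X) = B - 13 = -13 + B)
393/l(-1, 2) = 393/(-13 - 1) = 393/(-14) = 393*(-1/14) = -393/14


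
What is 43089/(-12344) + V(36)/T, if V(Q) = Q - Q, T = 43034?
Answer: -43089/12344 ≈ -3.4907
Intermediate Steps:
V(Q) = 0
43089/(-12344) + V(36)/T = 43089/(-12344) + 0/43034 = 43089*(-1/12344) + 0*(1/43034) = -43089/12344 + 0 = -43089/12344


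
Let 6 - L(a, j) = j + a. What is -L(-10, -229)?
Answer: -245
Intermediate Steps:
L(a, j) = 6 - a - j (L(a, j) = 6 - (j + a) = 6 - (a + j) = 6 + (-a - j) = 6 - a - j)
-L(-10, -229) = -(6 - 1*(-10) - 1*(-229)) = -(6 + 10 + 229) = -1*245 = -245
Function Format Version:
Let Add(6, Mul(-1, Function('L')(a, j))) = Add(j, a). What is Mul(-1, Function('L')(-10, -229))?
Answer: -245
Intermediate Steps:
Function('L')(a, j) = Add(6, Mul(-1, a), Mul(-1, j)) (Function('L')(a, j) = Add(6, Mul(-1, Add(j, a))) = Add(6, Mul(-1, Add(a, j))) = Add(6, Add(Mul(-1, a), Mul(-1, j))) = Add(6, Mul(-1, a), Mul(-1, j)))
Mul(-1, Function('L')(-10, -229)) = Mul(-1, Add(6, Mul(-1, -10), Mul(-1, -229))) = Mul(-1, Add(6, 10, 229)) = Mul(-1, 245) = -245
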